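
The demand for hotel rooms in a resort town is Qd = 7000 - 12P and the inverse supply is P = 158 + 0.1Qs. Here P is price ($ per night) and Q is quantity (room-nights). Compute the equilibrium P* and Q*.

P* = 390, Q* = 2320

Inverting to quantity form: Qs = -1580 + 10P.
At equilibrium Qd = Qs, so 7000 - 12P = -1580 + 10P; collecting terms, 8580 = 22P and P* = 390.
Substitute back: Q* = 7000 - 12(390) = 2320.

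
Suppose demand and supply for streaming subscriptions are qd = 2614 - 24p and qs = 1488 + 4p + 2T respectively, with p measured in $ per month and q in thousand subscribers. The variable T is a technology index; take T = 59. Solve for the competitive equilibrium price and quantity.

p* = 36, q* = 1750

With T = 59, supply is qs = 1606 + 4p.
The market clears where 2614 - 24p = 1606 + 4p. Rearranging, 28p = 1008, hence p* = 36.
Plugging p* into demand: q* = 2614 - 24(36) = 1750.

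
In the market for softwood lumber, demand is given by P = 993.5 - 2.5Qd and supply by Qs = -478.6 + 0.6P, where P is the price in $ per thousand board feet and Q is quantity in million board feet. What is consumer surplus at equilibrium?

Inverting to quantity form: Qd = 397.4 - 0.4P.
Equating demand and supply, 397.4 - 0.4P = -478.6 + 0.6P gives P = 876, so P* = 876.
From the demand curve, Q* = 397.4 - 0.4(876) = 47.
Demand choke price (Qd = 0): P = 397.4/0.4 = 993.5. Consumer surplus = ½ × (993.5 - 876) × 47 = 2761.25.

Consumer surplus = 2761.25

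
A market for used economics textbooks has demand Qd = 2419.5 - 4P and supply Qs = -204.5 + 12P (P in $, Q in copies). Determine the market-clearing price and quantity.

The market clears where 2419.5 - 4P = -204.5 + 12P. Rearranging, 16P = 2624, hence P* = 164.
Substitute back: Q* = 2419.5 - 4(164) = 1763.5.

P* = 164, Q* = 1763.5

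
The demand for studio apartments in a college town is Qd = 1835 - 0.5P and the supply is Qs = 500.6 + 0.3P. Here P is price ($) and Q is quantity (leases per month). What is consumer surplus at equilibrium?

Set Qd = Qs: 1835 - 0.5P = 500.6 + 0.3P, so 1334.4 = 0.8P and P* = 1668.
Then Q* = 1835 - 0.5(1668) = 1001.
Demand choke price (Qd = 0): P = 1835/0.5 = 3670. Consumer surplus = ½ × (3670 - 1668) × 1001 = 1002001.

Consumer surplus = 1002001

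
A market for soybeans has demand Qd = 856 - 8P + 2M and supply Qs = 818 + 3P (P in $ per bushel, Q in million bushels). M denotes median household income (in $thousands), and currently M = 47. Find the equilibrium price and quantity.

With M = 47, demand is Qd = 950 - 8P.
Set Qd = Qs: 950 - 8P = 818 + 3P, so 132 = 11P and P* = 12.
Then Q* = 950 - 8(12) = 854.

P* = 12, Q* = 854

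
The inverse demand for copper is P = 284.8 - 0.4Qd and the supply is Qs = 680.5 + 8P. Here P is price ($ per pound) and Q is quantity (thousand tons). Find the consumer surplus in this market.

Rewriting in direct form: Qd = 712 - 2.5P.
At equilibrium Qd = Qs, so 712 - 2.5P = 680.5 + 8P; collecting terms, 31.5 = 10.5P and P* = 3.
Plugging P* into demand: Q* = 712 - 2.5(3) = 704.5.
Demand choke price (Qd = 0): P = 712/2.5 = 284.8. Consumer surplus = ½ × (284.8 - 3) × 704.5 = 99264.05.

Consumer surplus = 99264.05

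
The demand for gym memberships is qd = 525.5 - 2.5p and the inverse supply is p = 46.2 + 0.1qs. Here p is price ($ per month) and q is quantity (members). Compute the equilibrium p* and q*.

p* = 79, q* = 328

In direct form, qs = -462 + 10p.
At equilibrium qd = qs, so 525.5 - 2.5p = -462 + 10p; collecting terms, 987.5 = 12.5p and p* = 79.
Substitute back: q* = 525.5 - 2.5(79) = 328.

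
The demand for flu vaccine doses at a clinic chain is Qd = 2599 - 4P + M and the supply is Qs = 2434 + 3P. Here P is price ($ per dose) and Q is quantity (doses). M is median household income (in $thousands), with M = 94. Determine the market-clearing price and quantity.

P* = 37, Q* = 2545

With M = 94, demand is Qd = 2693 - 4P.
Set Qd = Qs: 2693 - 4P = 2434 + 3P, so 259 = 7P and P* = 37.
From the demand curve, Q* = 2693 - 4(37) = 2545.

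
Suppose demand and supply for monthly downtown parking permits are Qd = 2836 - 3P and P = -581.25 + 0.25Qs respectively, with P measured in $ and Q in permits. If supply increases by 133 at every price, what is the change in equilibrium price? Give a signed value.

Inverting to quantity form: Qs = 2325 + 4P.
Set Qd = Qs: 2836 - 3P = 2325 + 4P, so 511 = 7P and P* = 73.
Substitute back: Q* = 2836 - 3(73) = 2617.
After the shift, supply is Qs = 2458 + 4P.
Re-solving, 7P = 378 gives P = 54 and Q = 2674.
ΔP = 54 - 73 = -19.

ΔP = -19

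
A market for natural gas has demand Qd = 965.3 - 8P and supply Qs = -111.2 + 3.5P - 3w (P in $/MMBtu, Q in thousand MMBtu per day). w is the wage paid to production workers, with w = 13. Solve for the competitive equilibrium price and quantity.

With w = 13, supply is Qs = -150.2 + 3.5P.
The market clears where 965.3 - 8P = -150.2 + 3.5P. Rearranging, 11.5P = 1115.5, hence P* = 97.
Then Q* = 965.3 - 8(97) = 189.3.

P* = 97, Q* = 189.3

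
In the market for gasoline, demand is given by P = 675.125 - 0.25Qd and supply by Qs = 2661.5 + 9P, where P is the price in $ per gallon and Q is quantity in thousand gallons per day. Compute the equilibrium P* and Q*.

P* = 3, Q* = 2688.5

Solving each curve for Q: Qd = 2700.5 - 4P.
Equating demand and supply, 2700.5 - 4P = 2661.5 + 9P gives 13P = 39, so P* = 3.
Substitute back: Q* = 2700.5 - 4(3) = 2688.5.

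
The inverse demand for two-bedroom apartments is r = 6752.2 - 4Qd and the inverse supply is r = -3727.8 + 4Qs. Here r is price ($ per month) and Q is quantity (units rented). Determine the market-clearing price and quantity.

In direct form, Qd = 1688.05 - 0.25r and Qs = 931.95 + 0.25r.
Set Qd = Qs: 1688.05 - 0.25r = 931.95 + 0.25r, so 756.1 = 0.5r and r* = 1512.2.
Then Q* = 1688.05 - 0.25(1512.2) = 1310.

r* = 1512.2, Q* = 1310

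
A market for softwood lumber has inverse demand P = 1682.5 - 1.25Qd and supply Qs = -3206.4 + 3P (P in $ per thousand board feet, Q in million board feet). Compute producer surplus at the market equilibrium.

Solving each curve for Q: Qd = 1346 - 0.8P.
Set Qd = Qs: 1346 - 0.8P = -3206.4 + 3P, so 4552.4 = 3.8P and P* = 1198.
Plugging P* into demand: Q* = 1346 - 0.8(1198) = 387.6.
Supply choke price (Qs = 0): P = 1068.8. Producer surplus = ½ × (1198 - 1068.8) × 387.6 = 25038.96.

Producer surplus = 25038.96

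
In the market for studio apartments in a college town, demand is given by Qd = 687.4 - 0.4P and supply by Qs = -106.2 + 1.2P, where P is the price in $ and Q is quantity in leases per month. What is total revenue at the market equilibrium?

Total revenue = 242544

Equating demand and supply, 687.4 - 0.4P = -106.2 + 1.2P gives 1.6P = 793.6, so P* = 496.
From the demand curve, Q* = 687.4 - 0.4(496) = 489.
Total revenue = P* × Q* = 496 × 489 = 242544.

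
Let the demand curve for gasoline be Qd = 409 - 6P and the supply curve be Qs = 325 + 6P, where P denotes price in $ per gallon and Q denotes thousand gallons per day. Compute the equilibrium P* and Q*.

P* = 7, Q* = 367

At equilibrium Qd = Qs, so 409 - 6P = 325 + 6P; collecting terms, 84 = 12P and P* = 7.
From the demand curve, Q* = 409 - 6(7) = 367.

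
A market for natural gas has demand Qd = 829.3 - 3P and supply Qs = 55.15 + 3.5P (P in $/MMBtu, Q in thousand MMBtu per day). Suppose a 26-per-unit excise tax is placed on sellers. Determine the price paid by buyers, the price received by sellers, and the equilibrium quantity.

P_b = 133.1, P_s = 107.1, Q = 430

Sellers keep P_s = P_b - 26 per unit, so supply in terms of the buyer price is Qs = -35.85 + 3.5P_b.
Equate demand and the shifted supply: 829.3 - 3P_b = -35.85 + 3.5P_b, giving 6.5P_b = 865.15, so P_b = 133.1.
Then P_s = 133.1 - 26 = 107.1 and Q = 829.3 - 3(133.1) = 430.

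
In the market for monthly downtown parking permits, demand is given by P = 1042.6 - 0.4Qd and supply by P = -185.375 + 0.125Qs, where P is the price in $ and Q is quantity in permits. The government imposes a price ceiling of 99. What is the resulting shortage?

Solving each curve for Q: Qd = 2606.5 - 2.5P and Qs = 1483 + 8P.
With P fixed at 99, quantity demanded is 2359 and quantity supplied is 2275.
Shortage = Qd - Qs = 2359 - 2275 = 84.

Shortage = 84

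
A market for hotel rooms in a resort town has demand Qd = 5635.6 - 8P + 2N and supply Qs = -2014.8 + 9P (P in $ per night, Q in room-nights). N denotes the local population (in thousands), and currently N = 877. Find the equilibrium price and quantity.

P* = 553.2, Q* = 2964

With N = 877, demand is Qd = 7389.6 - 8P.
Set Qd = Qs: 7389.6 - 8P = -2014.8 + 9P, so 9404.4 = 17P and P* = 553.2.
From the demand curve, Q* = 7389.6 - 8(553.2) = 2964.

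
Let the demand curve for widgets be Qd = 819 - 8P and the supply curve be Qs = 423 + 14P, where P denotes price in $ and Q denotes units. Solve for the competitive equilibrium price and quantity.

P* = 18, Q* = 675

Equating demand and supply, 819 - 8P = 423 + 14P gives 22P = 396, so P* = 18.
From the demand curve, Q* = 819 - 8(18) = 675.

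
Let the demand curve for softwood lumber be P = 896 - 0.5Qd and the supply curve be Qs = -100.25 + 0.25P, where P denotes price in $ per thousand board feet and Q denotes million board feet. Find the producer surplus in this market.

Solving each curve for Q: Qd = 1792 - 2P.
Equating demand and supply, 1792 - 2P = -100.25 + 0.25P gives 2.25P = 1892.25, so P* = 841.
Plugging P* into demand: Q* = 1792 - 2(841) = 110.
Supply choke price (Qs = 0): P = 401. Producer surplus = ½ × (841 - 401) × 110 = 24200.

Producer surplus = 24200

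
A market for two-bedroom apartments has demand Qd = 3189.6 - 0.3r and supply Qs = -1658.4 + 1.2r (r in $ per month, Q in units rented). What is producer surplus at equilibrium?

Equating demand and supply, 3189.6 - 0.3r = -1658.4 + 1.2r gives 1.5r = 4848, so r* = 3232.
Substitute back: Q* = 3189.6 - 0.3(3232) = 2220.
Supply choke price (Qs = 0): r = 1382. Producer surplus = ½ × (3232 - 1382) × 2220 = 2053500.

Producer surplus = 2053500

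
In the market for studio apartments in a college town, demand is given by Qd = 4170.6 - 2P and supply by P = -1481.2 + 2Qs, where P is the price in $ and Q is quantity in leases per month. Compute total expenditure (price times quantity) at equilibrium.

Total expenditure = 1957295.2

In direct form, Qs = 740.6 + 0.5P.
At equilibrium Qd = Qs, so 4170.6 - 2P = 740.6 + 0.5P; collecting terms, 3430 = 2.5P and P* = 1372.
Plugging P* into demand: Q* = 4170.6 - 2(1372) = 1426.6.
Total expenditure = P* × Q* = 1372 × 1426.6 = 1957295.2.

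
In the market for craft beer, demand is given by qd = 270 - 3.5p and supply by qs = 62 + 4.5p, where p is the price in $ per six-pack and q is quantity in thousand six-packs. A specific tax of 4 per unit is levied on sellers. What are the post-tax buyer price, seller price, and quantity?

With a tax of 4 on sellers, they supply based on the net price p_s = p_b - 4, so qs = 44 + 4.5p_b.
Equate demand and the shifted supply: 270 - 3.5p_b = 44 + 4.5p_b, giving 8p_b = 226, so p_b = 28.25.
Then p_s = 28.25 - 4 = 24.25 and q = 270 - 3.5(28.25) = 171.125.

p_b = 28.25, p_s = 24.25, q = 171.125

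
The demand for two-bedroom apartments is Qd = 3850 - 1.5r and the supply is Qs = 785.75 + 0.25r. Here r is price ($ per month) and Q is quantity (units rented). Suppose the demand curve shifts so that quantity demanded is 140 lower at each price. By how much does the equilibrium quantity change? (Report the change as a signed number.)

The market clears where 3850 - 1.5r = 785.75 + 0.25r. Rearranging, 1.75r = 3064.25, hence r* = 1751.
Plugging r* into demand: Q* = 3850 - 1.5(1751) = 1223.5.
After the shift, demand is Qd = 3710 - 1.5r.
The new intersection has 2924.25 = 1.75r, i.e. r = 1671, Q = 1203.5.
ΔQ = 1203.5 - 1223.5 = -20.

ΔQ = -20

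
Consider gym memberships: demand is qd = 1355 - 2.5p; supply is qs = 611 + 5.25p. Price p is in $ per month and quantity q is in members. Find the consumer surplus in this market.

Set qd = qs: 1355 - 2.5p = 611 + 5.25p, so 744 = 7.75p and p* = 96.
Plugging p* into demand: q* = 1355 - 2.5(96) = 1115.
Demand choke price (qd = 0): p = 1355/2.5 = 542. Consumer surplus = ½ × (542 - 96) × 1115 = 248645.

Consumer surplus = 248645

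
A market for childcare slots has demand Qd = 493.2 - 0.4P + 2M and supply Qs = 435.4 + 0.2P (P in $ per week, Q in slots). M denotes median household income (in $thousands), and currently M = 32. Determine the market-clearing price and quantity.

P* = 203, Q* = 476

With M = 32, demand is Qd = 557.2 - 0.4P.
At equilibrium Qd = Qs, so 557.2 - 0.4P = 435.4 + 0.2P; collecting terms, 121.8 = 0.6P and P* = 203.
Substitute back: Q* = 557.2 - 0.4(203) = 476.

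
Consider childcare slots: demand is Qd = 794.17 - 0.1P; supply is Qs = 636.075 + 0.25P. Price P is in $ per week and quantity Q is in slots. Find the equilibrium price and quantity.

At equilibrium Qd = Qs, so 794.17 - 0.1P = 636.075 + 0.25P; collecting terms, 158.095 = 0.35P and P* = 451.7.
Plugging P* into demand: Q* = 794.17 - 0.1(451.7) = 749.

P* = 451.7, Q* = 749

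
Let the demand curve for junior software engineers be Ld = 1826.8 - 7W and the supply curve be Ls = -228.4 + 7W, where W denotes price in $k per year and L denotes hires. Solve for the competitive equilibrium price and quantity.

W* = 146.8, L* = 799.2

Equating demand and supply, 1826.8 - 7W = -228.4 + 7W gives 14W = 2055.2, so W* = 146.8.
Then L* = 1826.8 - 7(146.8) = 799.2.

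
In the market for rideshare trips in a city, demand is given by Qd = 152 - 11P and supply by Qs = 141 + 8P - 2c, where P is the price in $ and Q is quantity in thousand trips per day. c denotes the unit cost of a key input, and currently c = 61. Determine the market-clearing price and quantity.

P* = 7, Q* = 75

With c = 61, supply is Qs = 19 + 8P.
Set Qd = Qs: 152 - 11P = 19 + 8P, so 133 = 19P and P* = 7.
Then Q* = 152 - 11(7) = 75.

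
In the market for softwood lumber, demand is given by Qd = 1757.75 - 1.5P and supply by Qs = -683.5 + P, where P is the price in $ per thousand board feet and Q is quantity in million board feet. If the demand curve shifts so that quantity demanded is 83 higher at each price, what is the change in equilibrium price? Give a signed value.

ΔP = 33.2

At equilibrium Qd = Qs, so 1757.75 - 1.5P = -683.5 + P; collecting terms, 2441.25 = 2.5P and P* = 976.5.
Then Q* = 1757.75 - 1.5(976.5) = 293.
After the shift, demand is Qd = 1840.75 - 1.5P.
Re-solving, 2.5P = 2524.25 gives P = 1009.7 and Q = 326.2.
ΔP = 1009.7 - 976.5 = 33.2.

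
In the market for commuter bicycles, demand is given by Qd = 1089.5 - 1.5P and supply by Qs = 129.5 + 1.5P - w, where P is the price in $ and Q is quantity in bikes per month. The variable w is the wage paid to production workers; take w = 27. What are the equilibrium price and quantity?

P* = 329, Q* = 596

With w = 27, supply is Qs = 102.5 + 1.5P.
Equating demand and supply, 1089.5 - 1.5P = 102.5 + 1.5P gives 3P = 987, so P* = 329.
Substitute back: Q* = 1089.5 - 1.5(329) = 596.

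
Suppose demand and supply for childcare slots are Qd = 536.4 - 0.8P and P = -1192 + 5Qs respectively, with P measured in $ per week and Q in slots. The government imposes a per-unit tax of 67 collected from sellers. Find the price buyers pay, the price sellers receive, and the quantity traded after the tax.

In direct form, Qs = 238.4 + 0.2P.
Sellers keep P_s = P_b - 67 per unit, so supply in terms of the buyer price is Qs = 225 + 0.2P_b.
Market clearing requires 536.4 - 0.8P_b = 225 + 0.2P_b; hence 311.4 = P_b and P_b = 311.4.
Then P_s = 311.4 - 67 = 244.4 and Q = 536.4 - 0.8(311.4) = 287.28.

P_b = 311.4, P_s = 244.4, Q = 287.28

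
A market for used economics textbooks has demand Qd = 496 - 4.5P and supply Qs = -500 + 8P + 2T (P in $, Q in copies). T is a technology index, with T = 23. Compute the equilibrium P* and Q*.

P* = 76, Q* = 154

With T = 23, supply is Qs = -454 + 8P.
At equilibrium Qd = Qs, so 496 - 4.5P = -454 + 8P; collecting terms, 950 = 12.5P and P* = 76.
Plugging P* into demand: Q* = 496 - 4.5(76) = 154.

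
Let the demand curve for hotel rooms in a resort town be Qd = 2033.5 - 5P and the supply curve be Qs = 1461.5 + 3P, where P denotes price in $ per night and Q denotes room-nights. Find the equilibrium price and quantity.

The market clears where 2033.5 - 5P = 1461.5 + 3P. Rearranging, 8P = 572, hence P* = 71.5.
Plugging P* into demand: Q* = 2033.5 - 5(71.5) = 1676.

P* = 71.5, Q* = 1676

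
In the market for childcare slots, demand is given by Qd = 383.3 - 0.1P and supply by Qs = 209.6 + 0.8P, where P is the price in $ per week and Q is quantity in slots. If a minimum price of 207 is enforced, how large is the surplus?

Surplus = 12.6

With P fixed at 207, quantity demanded is 362.6 and quantity supplied is 375.2.
Surplus = Qs - Qd = 375.2 - 362.6 = 12.6.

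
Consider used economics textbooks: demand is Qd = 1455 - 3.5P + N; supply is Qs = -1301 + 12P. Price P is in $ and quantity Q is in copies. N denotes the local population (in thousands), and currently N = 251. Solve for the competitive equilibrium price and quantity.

P* = 194, Q* = 1027

With N = 251, demand is Qd = 1706 - 3.5P.
At equilibrium Qd = Qs, so 1706 - 3.5P = -1301 + 12P; collecting terms, 3007 = 15.5P and P* = 194.
From the demand curve, Q* = 1706 - 3.5(194) = 1027.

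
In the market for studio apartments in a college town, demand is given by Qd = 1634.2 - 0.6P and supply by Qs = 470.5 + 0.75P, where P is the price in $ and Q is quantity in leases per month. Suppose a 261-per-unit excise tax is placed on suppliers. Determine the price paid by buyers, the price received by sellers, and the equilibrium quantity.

With a tax of 261 on suppliers, they supply based on the net price P_s = P_b - 261, so Qs = 274.75 + 0.75P_b.
Set Qd = Qs: 1634.2 - 0.6P_b = 274.75 + 0.75P_b, so 1359.45 = 1.35P_b and P_b = 1007.
So P_s = 746 and the quantity traded is Q = 1634.2 - 0.6(1007) = 1030.

P_b = 1007, P_s = 746, Q = 1030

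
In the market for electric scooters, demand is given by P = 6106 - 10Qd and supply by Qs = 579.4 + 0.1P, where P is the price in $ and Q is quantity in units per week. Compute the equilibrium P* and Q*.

P* = 156, Q* = 595

In direct form, Qd = 610.6 - 0.1P.
Set Qd = Qs: 610.6 - 0.1P = 579.4 + 0.1P, so 31.2 = 0.2P and P* = 156.
From the demand curve, Q* = 610.6 - 0.1(156) = 595.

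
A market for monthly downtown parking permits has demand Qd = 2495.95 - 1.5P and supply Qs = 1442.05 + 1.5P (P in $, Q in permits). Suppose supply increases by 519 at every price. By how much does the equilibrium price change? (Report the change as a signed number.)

ΔP = -173

The market clears where 2495.95 - 1.5P = 1442.05 + 1.5P. Rearranging, 3P = 1053.9, hence P* = 351.3.
Plugging P* into demand: Q* = 2495.95 - 1.5(351.3) = 1969.
After the shift, supply is Qs = 1961.05 + 1.5P.
The new intersection has 534.9 = 3P, i.e. P = 178.3, Q = 2228.5.
ΔP = 178.3 - 351.3 = -173.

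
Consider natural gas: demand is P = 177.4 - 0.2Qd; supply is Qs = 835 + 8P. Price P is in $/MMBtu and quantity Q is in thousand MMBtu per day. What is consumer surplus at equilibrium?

In direct form, Qd = 887 - 5P.
Equating demand and supply, 887 - 5P = 835 + 8P gives 13P = 52, so P* = 4.
Plugging P* into demand: Q* = 887 - 5(4) = 867.
Demand choke price (Qd = 0): P = 887/5 = 177.4. Consumer surplus = ½ × (177.4 - 4) × 867 = 75168.9.

Consumer surplus = 75168.9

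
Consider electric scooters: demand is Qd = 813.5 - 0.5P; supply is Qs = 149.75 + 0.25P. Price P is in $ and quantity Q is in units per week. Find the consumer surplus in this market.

Consumer surplus = 137641

Set Qd = Qs: 813.5 - 0.5P = 149.75 + 0.25P, so 663.75 = 0.75P and P* = 885.
Plugging P* into demand: Q* = 813.5 - 0.5(885) = 371.
Demand choke price (Qd = 0): P = 813.5/0.5 = 1627. Consumer surplus = ½ × (1627 - 885) × 371 = 137641.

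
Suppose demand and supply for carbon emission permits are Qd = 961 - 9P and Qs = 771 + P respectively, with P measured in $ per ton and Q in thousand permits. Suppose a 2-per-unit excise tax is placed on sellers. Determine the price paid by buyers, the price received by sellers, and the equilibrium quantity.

P_b = 19.2, P_s = 17.2, Q = 788.2

With a tax of 2 on sellers, they supply based on the net price P_s = P_b - 2, so Qs = 769 + P_b.
Market clearing requires 961 - 9P_b = 769 + P_b; hence 192 = 10P_b and P_b = 19.2.
So P_s = 17.2 and the quantity traded is Q = 961 - 9(19.2) = 788.2.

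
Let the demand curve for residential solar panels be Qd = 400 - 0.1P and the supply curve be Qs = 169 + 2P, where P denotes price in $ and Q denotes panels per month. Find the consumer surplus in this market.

Consumer surplus = 756605

The market clears where 400 - 0.1P = 169 + 2P. Rearranging, 2.1P = 231, hence P* = 110.
Plugging P* into demand: Q* = 400 - 0.1(110) = 389.
Demand choke price (Qd = 0): P = 400/0.1 = 4000. Consumer surplus = ½ × (4000 - 110) × 389 = 756605.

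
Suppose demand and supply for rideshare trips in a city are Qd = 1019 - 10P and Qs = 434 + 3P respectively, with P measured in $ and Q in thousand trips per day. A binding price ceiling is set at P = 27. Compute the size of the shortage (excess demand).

With P fixed at 27, quantity demanded is 749 and quantity supplied is 515.
Shortage = Qd - Qs = 749 - 515 = 234.

Shortage = 234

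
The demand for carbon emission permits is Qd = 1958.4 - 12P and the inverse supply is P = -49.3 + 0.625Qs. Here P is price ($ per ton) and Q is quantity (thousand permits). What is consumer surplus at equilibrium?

Consumer surplus = 3750

Solving each curve for Q: Qs = 78.88 + 1.6P.
Set Qd = Qs: 1958.4 - 12P = 78.88 + 1.6P, so 1879.52 = 13.6P and P* = 138.2.
From the demand curve, Q* = 1958.4 - 12(138.2) = 300.
Demand choke price (Qd = 0): P = 1958.4/12 = 163.2. Consumer surplus = ½ × (163.2 - 138.2) × 300 = 3750.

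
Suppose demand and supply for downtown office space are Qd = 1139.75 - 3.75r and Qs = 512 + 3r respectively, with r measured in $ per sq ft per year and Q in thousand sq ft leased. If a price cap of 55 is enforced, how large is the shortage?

Shortage = 256.5

With r fixed at 55, quantity demanded is 933.5 and quantity supplied is 677.
Shortage = Qd - Qs = 933.5 - 677 = 256.5.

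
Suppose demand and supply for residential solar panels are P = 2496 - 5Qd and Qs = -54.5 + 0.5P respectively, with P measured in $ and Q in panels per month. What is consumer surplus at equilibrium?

Inverting to quantity form: Qd = 499.2 - 0.2P.
The market clears where 499.2 - 0.2P = -54.5 + 0.5P. Rearranging, 0.7P = 553.7, hence P* = 791.
Then Q* = 499.2 - 0.2(791) = 341.
Demand choke price (Qd = 0): P = 499.2/0.2 = 2496. Consumer surplus = ½ × (2496 - 791) × 341 = 290702.5.

Consumer surplus = 290702.5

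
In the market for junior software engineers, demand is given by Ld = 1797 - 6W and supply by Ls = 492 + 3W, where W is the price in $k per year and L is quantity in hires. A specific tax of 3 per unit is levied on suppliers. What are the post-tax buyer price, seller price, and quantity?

The tax drives a wedge W_b - W_s = 3. Substituting W_s = W_b - 3 into supply: Ls = 483 + 3W_b.
Equate demand and the shifted supply: 1797 - 6W_b = 483 + 3W_b, giving 9W_b = 1314, so W_b = 146.
So W_s = 143 and the quantity traded is L = 1797 - 6(146) = 921.

W_b = 146, W_s = 143, L = 921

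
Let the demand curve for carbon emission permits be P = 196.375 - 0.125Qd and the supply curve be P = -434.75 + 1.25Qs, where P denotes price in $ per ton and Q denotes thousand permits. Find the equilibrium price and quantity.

Rewriting in direct form: Qd = 1571 - 8P and Qs = 347.8 + 0.8P.
The market clears where 1571 - 8P = 347.8 + 0.8P. Rearranging, 8.8P = 1223.2, hence P* = 139.
Substitute back: Q* = 1571 - 8(139) = 459.

P* = 139, Q* = 459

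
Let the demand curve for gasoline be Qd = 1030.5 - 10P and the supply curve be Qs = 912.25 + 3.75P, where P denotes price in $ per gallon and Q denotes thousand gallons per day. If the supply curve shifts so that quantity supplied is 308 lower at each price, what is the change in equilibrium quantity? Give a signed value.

Equating demand and supply, 1030.5 - 10P = 912.25 + 3.75P gives 13.75P = 118.25, so P* = 8.6.
From the demand curve, Q* = 1030.5 - 10(8.6) = 944.5.
After the shift, supply is Qs = 604.25 + 3.75P.
New equilibrium: 426.25 = 13.75P, so P = 31 and Q = 720.5.
ΔQ = 720.5 - 944.5 = -224.

ΔQ = -224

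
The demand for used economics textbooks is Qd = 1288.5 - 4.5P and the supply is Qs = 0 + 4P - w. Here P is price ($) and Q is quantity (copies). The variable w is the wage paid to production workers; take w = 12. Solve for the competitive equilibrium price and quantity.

With w = 12, supply is Qs = -12 + 4P.
Equating demand and supply, 1288.5 - 4.5P = -12 + 4P gives 8.5P = 1300.5, so P* = 153.
Substitute back: Q* = 1288.5 - 4.5(153) = 600.

P* = 153, Q* = 600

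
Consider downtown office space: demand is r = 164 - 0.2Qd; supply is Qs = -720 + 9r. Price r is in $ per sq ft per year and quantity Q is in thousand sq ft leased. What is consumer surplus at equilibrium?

Inverting to quantity form: Qd = 820 - 5r.
Equating demand and supply, 820 - 5r = -720 + 9r gives 14r = 1540, so r* = 110.
From the demand curve, Q* = 820 - 5(110) = 270.
Demand choke price (Qd = 0): r = 820/5 = 164. Consumer surplus = ½ × (164 - 110) × 270 = 7290.

Consumer surplus = 7290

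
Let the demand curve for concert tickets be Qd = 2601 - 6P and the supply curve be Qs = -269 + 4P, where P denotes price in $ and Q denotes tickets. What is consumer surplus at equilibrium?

Equating demand and supply, 2601 - 6P = -269 + 4P gives 10P = 2870, so P* = 287.
Plugging P* into demand: Q* = 2601 - 6(287) = 879.
Demand choke price (Qd = 0): P = 2601/6 = 433.5. Consumer surplus = ½ × (433.5 - 287) × 879 = 64386.75.

Consumer surplus = 64386.75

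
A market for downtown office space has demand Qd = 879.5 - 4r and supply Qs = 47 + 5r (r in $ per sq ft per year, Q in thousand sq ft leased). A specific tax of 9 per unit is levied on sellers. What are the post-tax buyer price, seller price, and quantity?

r_b = 97.5, r_s = 88.5, Q = 489.5

The tax drives a wedge r_b - r_s = 9. Substituting r_s = r_b - 9 into supply: Qs = 2 + 5r_b.
Set Qd = Qs: 879.5 - 4r_b = 2 + 5r_b, so 877.5 = 9r_b and r_b = 97.5.
So r_s = 88.5 and the quantity traded is Q = 879.5 - 4(97.5) = 489.5.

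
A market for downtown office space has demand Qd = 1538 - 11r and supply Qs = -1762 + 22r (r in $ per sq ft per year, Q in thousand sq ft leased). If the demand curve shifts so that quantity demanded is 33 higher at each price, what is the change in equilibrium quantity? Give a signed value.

At equilibrium Qd = Qs, so 1538 - 11r = -1762 + 22r; collecting terms, 3300 = 33r and r* = 100.
From the demand curve, Q* = 1538 - 11(100) = 438.
After the shift, demand is Qd = 1571 - 11r.
Re-solving, 33r = 3333 gives r = 101 and Q = 460.
ΔQ = 460 - 438 = 22.

ΔQ = 22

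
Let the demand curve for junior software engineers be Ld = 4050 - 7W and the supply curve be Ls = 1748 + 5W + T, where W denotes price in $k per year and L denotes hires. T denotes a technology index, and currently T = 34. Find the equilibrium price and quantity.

With T = 34, supply is Ls = 1782 + 5W.
Equating demand and supply, 4050 - 7W = 1782 + 5W gives 12W = 2268, so W* = 189.
Plugging W* into demand: L* = 4050 - 7(189) = 2727.

W* = 189, L* = 2727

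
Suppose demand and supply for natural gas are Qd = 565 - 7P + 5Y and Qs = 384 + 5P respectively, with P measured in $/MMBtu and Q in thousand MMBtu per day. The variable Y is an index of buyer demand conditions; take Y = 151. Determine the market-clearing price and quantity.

With Y = 151, demand is Qd = 1320 - 7P.
Set Qd = Qs: 1320 - 7P = 384 + 5P, so 936 = 12P and P* = 78.
Substitute back: Q* = 1320 - 7(78) = 774.

P* = 78, Q* = 774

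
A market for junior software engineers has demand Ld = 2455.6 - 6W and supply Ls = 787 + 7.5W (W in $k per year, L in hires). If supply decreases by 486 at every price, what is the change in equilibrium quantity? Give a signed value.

Set Ld = Ls: 2455.6 - 6W = 787 + 7.5W, so 1668.6 = 13.5W and W* = 123.6.
Plugging W* into demand: L* = 2455.6 - 6(123.6) = 1714.
After the shift, supply is Ls = 301 + 7.5W.
Re-solving, 13.5W = 2154.6 gives W = 159.6 and L = 1498.
ΔL = 1498 - 1714 = -216.

ΔL = -216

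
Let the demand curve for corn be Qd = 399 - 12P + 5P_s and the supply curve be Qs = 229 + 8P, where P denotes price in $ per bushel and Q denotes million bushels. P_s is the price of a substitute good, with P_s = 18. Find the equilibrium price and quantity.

P* = 13, Q* = 333

With P_s = 18, demand is Qd = 489 - 12P.
Set Qd = Qs: 489 - 12P = 229 + 8P, so 260 = 20P and P* = 13.
Plugging P* into demand: Q* = 489 - 12(13) = 333.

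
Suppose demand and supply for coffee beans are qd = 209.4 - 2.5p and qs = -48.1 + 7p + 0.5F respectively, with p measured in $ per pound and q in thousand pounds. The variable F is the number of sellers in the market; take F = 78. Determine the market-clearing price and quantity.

With F = 78, supply is qs = -9.1 + 7p.
The market clears where 209.4 - 2.5p = -9.1 + 7p. Rearranging, 9.5p = 218.5, hence p* = 23.
Substitute back: q* = 209.4 - 2.5(23) = 151.9.

p* = 23, q* = 151.9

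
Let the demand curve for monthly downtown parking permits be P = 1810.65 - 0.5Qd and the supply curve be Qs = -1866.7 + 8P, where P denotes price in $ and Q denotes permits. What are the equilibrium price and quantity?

P* = 548.8, Q* = 2523.7

Rewriting in direct form: Qd = 3621.3 - 2P.
At equilibrium Qd = Qs, so 3621.3 - 2P = -1866.7 + 8P; collecting terms, 5488 = 10P and P* = 548.8.
Plugging P* into demand: Q* = 3621.3 - 2(548.8) = 2523.7.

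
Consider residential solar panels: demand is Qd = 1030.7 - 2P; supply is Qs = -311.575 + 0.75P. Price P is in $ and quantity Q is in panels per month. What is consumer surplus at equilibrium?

Set Qd = Qs: 1030.7 - 2P = -311.575 + 0.75P, so 1342.275 = 2.75P and P* = 488.1.
Plugging P* into demand: Q* = 1030.7 - 2(488.1) = 54.5.
Demand choke price (Qd = 0): P = 1030.7/2 = 515.35. Consumer surplus = ½ × (515.35 - 488.1) × 54.5 = 742.5625.

Consumer surplus = 742.5625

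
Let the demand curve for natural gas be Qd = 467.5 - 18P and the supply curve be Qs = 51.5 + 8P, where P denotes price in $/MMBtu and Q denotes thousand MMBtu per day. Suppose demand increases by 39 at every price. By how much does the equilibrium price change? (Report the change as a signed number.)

ΔP = 1.5

Equating demand and supply, 467.5 - 18P = 51.5 + 8P gives 26P = 416, so P* = 16.
Plugging P* into demand: Q* = 467.5 - 18(16) = 179.5.
After the shift, demand is Qd = 506.5 - 18P.
Re-solving, 26P = 455 gives P = 17.5 and Q = 191.5.
ΔP = 17.5 - 16 = 1.5.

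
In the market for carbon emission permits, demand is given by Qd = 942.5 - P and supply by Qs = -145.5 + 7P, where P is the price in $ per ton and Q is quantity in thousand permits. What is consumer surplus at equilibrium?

Consumer surplus = 325221.125

Set Qd = Qs: 942.5 - P = -145.5 + 7P, so 1088 = 8P and P* = 136.
Then Q* = 942.5 - 136 = 806.5.
Demand choke price (Qd = 0): P = 942.5. Consumer surplus = ½ × (942.5 - 136) × 806.5 = 325221.125.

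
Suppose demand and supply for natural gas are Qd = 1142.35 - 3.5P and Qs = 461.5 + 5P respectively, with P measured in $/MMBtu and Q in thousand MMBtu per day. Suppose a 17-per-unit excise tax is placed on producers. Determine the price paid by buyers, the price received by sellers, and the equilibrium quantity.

With a tax of 17 on producers, they supply based on the net price P_s = P_b - 17, so Qs = 376.5 + 5P_b.
Set Qd = Qs: 1142.35 - 3.5P_b = 376.5 + 5P_b, so 765.85 = 8.5P_b and P_b = 90.1.
Then P_s = 90.1 - 17 = 73.1 and Q = 1142.35 - 3.5(90.1) = 827.

P_b = 90.1, P_s = 73.1, Q = 827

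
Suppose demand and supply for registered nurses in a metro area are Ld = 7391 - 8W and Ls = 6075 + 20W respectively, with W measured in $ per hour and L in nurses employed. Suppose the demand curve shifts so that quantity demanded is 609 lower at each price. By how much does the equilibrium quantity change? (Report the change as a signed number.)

Set Ld = Ls: 7391 - 8W = 6075 + 20W, so 1316 = 28W and W* = 47.
Then L* = 7391 - 8(47) = 7015.
After the shift, demand is Ld = 6782 - 8W.
New equilibrium: 707 = 28W, so W = 25.25 and L = 6580.
ΔL = 6580 - 7015 = -435.

ΔL = -435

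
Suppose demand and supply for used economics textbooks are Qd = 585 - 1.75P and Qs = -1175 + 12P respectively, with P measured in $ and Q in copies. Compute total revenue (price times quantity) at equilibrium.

At equilibrium Qd = Qs, so 585 - 1.75P = -1175 + 12P; collecting terms, 1760 = 13.75P and P* = 128.
Substitute back: Q* = 585 - 1.75(128) = 361.
Total revenue = P* × Q* = 128 × 361 = 46208.

Total revenue = 46208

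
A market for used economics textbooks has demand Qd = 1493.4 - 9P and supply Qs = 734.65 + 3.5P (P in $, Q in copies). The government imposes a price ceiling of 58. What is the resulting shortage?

Shortage = 33.75

Evaluating both curves at the ceiling price 58 gives Qd = 971.4, Qs = 937.65.
Shortage = Qd - Qs = 971.4 - 937.65 = 33.75.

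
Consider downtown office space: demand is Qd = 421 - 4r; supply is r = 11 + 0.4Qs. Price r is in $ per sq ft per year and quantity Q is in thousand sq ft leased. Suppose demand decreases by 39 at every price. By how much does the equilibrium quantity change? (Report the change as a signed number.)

ΔQ = -15

Solving each curve for Q: Qs = -27.5 + 2.5r.
Equating demand and supply, 421 - 4r = -27.5 + 2.5r gives 6.5r = 448.5, so r* = 69.
Substitute back: Q* = 421 - 4(69) = 145.
After the shift, demand is Qd = 382 - 4r.
The new intersection has 409.5 = 6.5r, i.e. r = 63, Q = 130.
ΔQ = 130 - 145 = -15.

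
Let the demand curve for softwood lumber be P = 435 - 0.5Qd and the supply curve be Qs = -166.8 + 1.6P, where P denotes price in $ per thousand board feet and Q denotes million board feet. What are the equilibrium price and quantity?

P* = 288, Q* = 294

Solving each curve for Q: Qd = 870 - 2P.
At equilibrium Qd = Qs, so 870 - 2P = -166.8 + 1.6P; collecting terms, 1036.8 = 3.6P and P* = 288.
Plugging P* into demand: Q* = 870 - 2(288) = 294.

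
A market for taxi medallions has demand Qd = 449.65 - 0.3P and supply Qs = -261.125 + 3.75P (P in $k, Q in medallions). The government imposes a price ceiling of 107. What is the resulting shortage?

Shortage = 277.425

At P = 107: Qd = 417.55 and Qs = 140.125.
Shortage = Qd - Qs = 417.55 - 140.125 = 277.425.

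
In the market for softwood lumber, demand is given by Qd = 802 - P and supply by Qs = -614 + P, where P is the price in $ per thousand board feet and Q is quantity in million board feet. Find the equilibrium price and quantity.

Set Qd = Qs: 802 - P = -614 + P, so 1416 = 2P and P* = 708.
From the demand curve, Q* = 802 - 708 = 94.

P* = 708, Q* = 94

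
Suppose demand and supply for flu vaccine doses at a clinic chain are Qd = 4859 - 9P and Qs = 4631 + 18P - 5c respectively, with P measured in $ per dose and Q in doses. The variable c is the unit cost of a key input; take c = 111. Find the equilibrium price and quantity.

With c = 111, supply is Qs = 4076 + 18P.
The market clears where 4859 - 9P = 4076 + 18P. Rearranging, 27P = 783, hence P* = 29.
Then Q* = 4859 - 9(29) = 4598.

P* = 29, Q* = 4598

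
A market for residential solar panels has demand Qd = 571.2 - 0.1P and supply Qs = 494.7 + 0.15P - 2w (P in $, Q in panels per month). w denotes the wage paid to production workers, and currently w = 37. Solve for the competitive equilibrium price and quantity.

P* = 602, Q* = 511

With w = 37, supply is Qs = 420.7 + 0.15P.
Set Qd = Qs: 571.2 - 0.1P = 420.7 + 0.15P, so 150.5 = 0.25P and P* = 602.
Then Q* = 571.2 - 0.1(602) = 511.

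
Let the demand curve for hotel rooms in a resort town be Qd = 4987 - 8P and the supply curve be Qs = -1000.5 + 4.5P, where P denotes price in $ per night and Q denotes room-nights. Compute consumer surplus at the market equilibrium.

Consumer surplus = 83376.5625

Equating demand and supply, 4987 - 8P = -1000.5 + 4.5P gives 12.5P = 5987.5, so P* = 479.
Plugging P* into demand: Q* = 4987 - 8(479) = 1155.
Demand choke price (Qd = 0): P = 4987/8 = 623.375. Consumer surplus = ½ × (623.375 - 479) × 1155 = 83376.5625.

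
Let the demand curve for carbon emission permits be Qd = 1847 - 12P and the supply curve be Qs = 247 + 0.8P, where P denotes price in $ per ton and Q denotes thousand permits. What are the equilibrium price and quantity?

P* = 125, Q* = 347

Set Qd = Qs: 1847 - 12P = 247 + 0.8P, so 1600 = 12.8P and P* = 125.
Then Q* = 1847 - 12(125) = 347.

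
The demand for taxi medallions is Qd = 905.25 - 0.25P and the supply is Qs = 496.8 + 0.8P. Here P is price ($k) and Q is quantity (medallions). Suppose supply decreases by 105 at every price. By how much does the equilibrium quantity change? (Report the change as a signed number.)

ΔQ = -25

At equilibrium Qd = Qs, so 905.25 - 0.25P = 496.8 + 0.8P; collecting terms, 408.45 = 1.05P and P* = 389.
From the demand curve, Q* = 905.25 - 0.25(389) = 808.
After the shift, supply is Qs = 391.8 + 0.8P.
Re-solving, 1.05P = 513.45 gives P = 489 and Q = 783.
ΔQ = 783 - 808 = -25.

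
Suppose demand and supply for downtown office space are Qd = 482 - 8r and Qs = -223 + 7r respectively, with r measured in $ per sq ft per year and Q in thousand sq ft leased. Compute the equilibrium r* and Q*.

r* = 47, Q* = 106

Equating demand and supply, 482 - 8r = -223 + 7r gives 15r = 705, so r* = 47.
Plugging r* into demand: Q* = 482 - 8(47) = 106.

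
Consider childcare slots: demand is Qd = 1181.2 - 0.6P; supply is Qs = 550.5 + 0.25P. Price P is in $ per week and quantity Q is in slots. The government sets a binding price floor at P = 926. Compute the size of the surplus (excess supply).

Surplus = 156.4

Evaluating both curves at the floor price 926 gives Qd = 625.6, Qs = 782.
Surplus = Qs - Qd = 782 - 625.6 = 156.4.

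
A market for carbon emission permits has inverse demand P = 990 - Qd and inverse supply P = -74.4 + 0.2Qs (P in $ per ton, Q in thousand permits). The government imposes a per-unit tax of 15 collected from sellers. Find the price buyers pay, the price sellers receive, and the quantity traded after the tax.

P_b = 115.5, P_s = 100.5, Q = 874.5

Rewriting in direct form: Qd = 990 - P and Qs = 372 + 5P.
With a tax of 15 on sellers, they supply based on the net price P_s = P_b - 15, so Qs = 297 + 5P_b.
Set Qd = Qs: 990 - P_b = 297 + 5P_b, so 693 = 6P_b and P_b = 115.5.
Then P_s = 115.5 - 15 = 100.5 and Q = 990 - 115.5 = 874.5.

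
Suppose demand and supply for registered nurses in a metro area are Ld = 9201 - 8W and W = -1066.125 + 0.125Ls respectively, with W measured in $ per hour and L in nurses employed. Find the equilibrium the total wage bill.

Rewriting in direct form: Ls = 8529 + 8W.
Set Ld = Ls: 9201 - 8W = 8529 + 8W, so 672 = 16W and W* = 42.
Then L* = 9201 - 8(42) = 8865.
The total wage bill = W* × L* = 42 × 8865 = 372330.

The total wage bill = 372330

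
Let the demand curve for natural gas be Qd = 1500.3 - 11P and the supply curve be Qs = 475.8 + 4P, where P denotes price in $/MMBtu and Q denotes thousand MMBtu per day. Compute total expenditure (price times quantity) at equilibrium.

At equilibrium Qd = Qs, so 1500.3 - 11P = 475.8 + 4P; collecting terms, 1024.5 = 15P and P* = 68.3.
From the demand curve, Q* = 1500.3 - 11(68.3) = 749.
Total expenditure = P* × Q* = 68.3 × 749 = 51156.7.

Total expenditure = 51156.7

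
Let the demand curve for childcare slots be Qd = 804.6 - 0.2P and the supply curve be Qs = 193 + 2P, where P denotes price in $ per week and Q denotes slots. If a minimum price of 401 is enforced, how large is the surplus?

At P = 401: Qd = 724.4 and Qs = 995.
Surplus = Qs - Qd = 995 - 724.4 = 270.6.

Surplus = 270.6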